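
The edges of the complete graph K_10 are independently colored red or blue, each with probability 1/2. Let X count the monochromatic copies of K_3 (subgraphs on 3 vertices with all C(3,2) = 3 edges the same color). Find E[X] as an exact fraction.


Let X = Σ_S X_S over the C(10, 3) = 120 subsets S of size 3, where X_S = 1 if the K_3 on S is monochromatic.
For a fixed S, the K_3 on S has C(3, 2) = 3 edges. P[all 3 edges red] = (1/2)^3, and likewise for blue, so P[monochromatic] = 2·(1/2)^3 = 2^{1 − 3} = 1/4.
By linearity of expectation: E[X] = C(10, 3) · 2^{1 − 3} = 120 · 1/4 = 30.
Numerically: E[X] ≈ 30.00000.

E[X] = C(10,3)·2^(1−C(3,2)) = 30 ≈ 30.00000.


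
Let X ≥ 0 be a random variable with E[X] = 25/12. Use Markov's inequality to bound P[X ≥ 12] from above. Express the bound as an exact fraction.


μ = E[X] = 25/12, a = 12.
Markov: P[X ≥ 12] ≤ μ/a = (25/12)/12 = 25/144.
Numerically: ≈ 0.174.
(Since a = 12 > μ = 2.083, the bound 25/144 is < 1 and informative.)

P[X ≥ 12] ≤ 25/144 ≈ 0.174.


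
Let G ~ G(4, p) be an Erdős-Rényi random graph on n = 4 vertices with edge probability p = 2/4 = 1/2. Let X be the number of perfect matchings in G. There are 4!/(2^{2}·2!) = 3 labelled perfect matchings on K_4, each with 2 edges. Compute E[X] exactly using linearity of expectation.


K_4 has 4!/(2^{2}·2!) = 3 labelled perfect matchings.
For each such perfect matching H, let X_H = 1 if all 2 edges of H are present in G. Then P[X_H = 1] = p^{2} = (1/2)^{2} = 1/4.
By linearity: E[X] = Σ_H E[X_H] = 3 · p^{2} = 3 · 1/4 = 3/4.
Numerically: E[X] ≈ 0.75.

E[X] = 3 · (1/2)^{2} = 3/4 ≈ 0.75.


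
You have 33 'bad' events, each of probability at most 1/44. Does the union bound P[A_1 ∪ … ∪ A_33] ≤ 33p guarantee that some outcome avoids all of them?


Union bound: P[∪_{i=1}^{33} A_i] ≤ Σ_i P[A_i] ≤ 33·p = 33·(1/44) = 3/4.
Numerically: 3/4 ≈ 0.75000.
Is 3/4 < 1? YES.
Since P[∪ A_i] ≤ 3/4 < 1, the complement has P[∩ A_i^c] ≥ 1 − 3/4 = 1/4 > 0, so some outcome avoids every A_i.

33·p = 3/4 ≈ 0.75000; existence CERTIFIED by the union bound.


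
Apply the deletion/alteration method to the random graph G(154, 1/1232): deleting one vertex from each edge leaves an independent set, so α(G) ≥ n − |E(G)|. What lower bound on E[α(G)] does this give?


E[|E(G)|] = C(154, 2)·p = 11781 · (1/1232) = 153/16.
E[α(G)] ≥ n − E[|E(G)|] = 154 − 153/16 = 2311/16.
Numerically: ≈ 144.4375.
(This is only a lower bound; the true E[α(G)] may be larger.)

E[α(G)] ≥ 2311/16 ≈ 144.4375.


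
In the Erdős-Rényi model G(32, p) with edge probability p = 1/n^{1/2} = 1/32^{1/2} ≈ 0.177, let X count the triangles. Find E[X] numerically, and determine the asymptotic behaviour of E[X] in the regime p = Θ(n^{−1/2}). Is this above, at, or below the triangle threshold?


Number of potential triangles: C(32, 3) = 4960.
Each occurs with probability p³ ≈ (0.177)³ ≈ 5.52427e-03.
By linearity: E[X] = C(32, 3)·p³ ≈ 4960 · 5.52427e-03 ≈ 27.400.
Since α = 1/2 < 1, p = c/n^{1/2} ≫ 1/n is above the triangle threshold p ~ 1/n. Asymptotically E[X] ~ (c³/6)·n^{3(1−α)} = (1³/6)·n^{1.5} → ∞; triangles are abundant w.h.p.

E[X] ≈ 27.400; in regime p = Θ(1/n^{1/2}) E[X] diverges (above the triangle threshold p ~ 1/n).


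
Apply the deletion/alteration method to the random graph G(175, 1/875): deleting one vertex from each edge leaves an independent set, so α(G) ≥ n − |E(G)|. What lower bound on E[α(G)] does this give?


E[|E(G)|] = C(175, 2)·p = 15225 · (1/875) = 87/5.
E[α(G)] ≥ n − E[|E(G)|] = 175 − 87/5 = 788/5.
Numerically: ≈ 157.6000.
(This is only a lower bound; the true E[α(G)] may be larger.)

E[α(G)] ≥ 788/5 ≈ 157.6000.


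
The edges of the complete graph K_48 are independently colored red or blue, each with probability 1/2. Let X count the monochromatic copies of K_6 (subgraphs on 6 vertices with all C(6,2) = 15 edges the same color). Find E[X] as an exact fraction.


Let X = Σ_S X_S over the C(48, 6) = 12271512 subsets S of size 6, where X_S = 1 if the K_6 on S is monochromatic.
For a fixed S, the K_6 on S has C(6, 2) = 15 edges. P[all 15 edges red] = (1/2)^15, and likewise for blue, so P[monochromatic] = 2·(1/2)^15 = 2^{1 − 15} = 1/16384.
Summing: E[X] = C(48, 6) · 2^{1 − 15} = 12271512 · 1/16384 = 1533939/2048.
Numerically: E[X] ≈ 748.993652.

E[X] = C(48,6)·2^(1−C(6,2)) = 1533939/2048 ≈ 748.993652.


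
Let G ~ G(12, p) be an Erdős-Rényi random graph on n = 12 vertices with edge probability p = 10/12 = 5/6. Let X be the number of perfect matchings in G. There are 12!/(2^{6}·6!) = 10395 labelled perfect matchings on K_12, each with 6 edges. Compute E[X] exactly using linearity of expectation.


K_12 has 12!/(2^{6}·6!) = 10395 labelled perfect matchings.
For each such perfect matching H, let X_H = 1 if all 6 edges of H are present in G. Then P[X_H = 1] = p^{6} = (5/6)^{6} = 15625/46656.
By linearity: E[X] = Σ_H E[X_H] = 10395 · p^{6} = 10395 · 15625/46656 = 6015625/1728.
Numerically: E[X] ≈ 3.48e+03.

E[X] = 10395 · (5/6)^{6} = 6015625/1728 ≈ 3.48e+03.


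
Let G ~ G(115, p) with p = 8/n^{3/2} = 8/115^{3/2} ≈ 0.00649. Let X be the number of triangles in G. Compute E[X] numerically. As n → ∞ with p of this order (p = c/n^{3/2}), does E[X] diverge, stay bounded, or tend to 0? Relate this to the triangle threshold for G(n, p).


Number of potential triangles: C(115, 3) = 246905.
Each occurs with probability p³ ≈ (0.00649)³ ≈ 2.72979e-07.
By linearity: E[X] = C(115, 3)·p³ ≈ 246905 · 2.72979e-07 ≈ 0.067.
Since α = 3/2 > 1, p = c/n^{3/2} = o(1/n) is below the triangle threshold p ~ 1/n. Asymptotically E[X] ~ (c³/6)·n^{3(1−α)} = (8³/6)·n^{-1.5} → 0, so by Markov's inequality G has no triangles w.h.p.

E[X] ≈ 0.067; in regime p = Θ(1/n^{3/2}) E[X] tends to 0 (below the triangle threshold p ~ 1/n).


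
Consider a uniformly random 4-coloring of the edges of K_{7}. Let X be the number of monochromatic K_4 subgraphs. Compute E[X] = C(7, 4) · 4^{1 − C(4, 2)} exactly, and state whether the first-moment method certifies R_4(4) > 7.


E[X] = C(7, 4) · 4^{1 − 6} = 35 · 4^{−5} = 35/1024.
As a reduced fraction: E[X] = 35/1024 ≈ 0.03418.
Is E[X] < 1? YES.
Since E[X] < 1, there exists a 4-coloring of K_{7} with no monochromatic K_4; hence R_4(4) > 7.

E[X] = 35/1024 ≈ 0.03418; E[X] < 1, so R_4(4) > 7.


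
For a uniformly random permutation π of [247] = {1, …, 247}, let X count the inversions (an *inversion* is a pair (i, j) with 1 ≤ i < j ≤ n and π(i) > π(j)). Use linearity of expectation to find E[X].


Write X = Σ X_I over the C(247, 2) = 30381 pairs i < j, with X_I the indicator of one inversion.
There are 30381 indicators.
For each fixed pair i < j, the values π(i) and π(j) are two distinct elements of {1, …, 247} in uniformly random order; by symmetry P[π(i) > π(j)] = 1/2.
By linearity: E[X] = 30381 · (1/2) = C(247, 2) · (1/2) = 30381/2 = 30381/2 ≈ 15190.5000.

E[X] = 30381/2 = 15190.5000.


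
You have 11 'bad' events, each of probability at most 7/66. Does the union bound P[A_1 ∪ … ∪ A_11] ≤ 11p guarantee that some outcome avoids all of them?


Union bound: P[∪_{i=1}^{11} A_i] ≤ Σ_i P[A_i] ≤ 11·p = 11·(7/66) = 7/6.
Numerically: 7/6 ≈ 1.166667.
Is 7/6 < 1? NO.
Since the bound 7/6 is ≥ 1, the union bound is uninformative here; it does NOT by itself certify existence.

11·p = 7/6 ≈ 1.166667; existence NOT certified by the union bound.


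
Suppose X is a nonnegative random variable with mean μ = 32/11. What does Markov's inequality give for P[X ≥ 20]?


μ = E[X] = 32/11, a = 20.
Markov: P[X ≥ 20] ≤ μ/a = (32/11)/20 = 8/55.
Numerically: ≈ 0.145455.
(Since a = 20 > μ = 2.909091, the bound 8/55 is < 1 and informative.)

P[X ≥ 20] ≤ 8/55 ≈ 0.145455.


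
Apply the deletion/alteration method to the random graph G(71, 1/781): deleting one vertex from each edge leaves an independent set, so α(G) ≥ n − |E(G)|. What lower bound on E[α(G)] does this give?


E[|E(G)|] = C(71, 2)·p = 2485 · (1/781) = 35/11.
E[α(G)] ≥ n − E[|E(G)|] = 71 − 35/11 = 746/11.
Numerically: ≈ 67.8182.
(This is only a lower bound; the true E[α(G)] may be larger.)

E[α(G)] ≥ 746/11 ≈ 67.8182.


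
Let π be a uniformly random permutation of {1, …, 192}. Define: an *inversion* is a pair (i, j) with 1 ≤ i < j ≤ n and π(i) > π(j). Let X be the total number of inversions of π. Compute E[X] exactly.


Write X = Σ X_I over the C(192, 2) = 18336 pairs i < j, with X_I the indicator of one inversion.
There are 18336 indicators.
For each fixed pair i < j, the values π(i) and π(j) are two distinct elements of {1, …, 192} in uniformly random order; by symmetry P[π(i) > π(j)] = 1/2.
By linearity: E[X] = 18336 · (1/2) = C(192, 2) · (1/2) = 18336/2 = 9168 ≈ 9168.000.

E[X] = 9168 = 9168.000.


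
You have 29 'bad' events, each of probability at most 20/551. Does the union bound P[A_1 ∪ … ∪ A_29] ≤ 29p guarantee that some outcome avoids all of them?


Union bound: P[∪_{i=1}^{29} A_i] ≤ Σ_i P[A_i] ≤ 29·p = 29·(20/551) = 20/19.
Numerically: 20/19 ≈ 1.053.
Is 20/19 < 1? NO.
Since the bound 20/19 is ≥ 1, the union bound is uninformative here; it does NOT by itself certify existence.

29·p = 20/19 ≈ 1.053; existence NOT certified by the union bound.


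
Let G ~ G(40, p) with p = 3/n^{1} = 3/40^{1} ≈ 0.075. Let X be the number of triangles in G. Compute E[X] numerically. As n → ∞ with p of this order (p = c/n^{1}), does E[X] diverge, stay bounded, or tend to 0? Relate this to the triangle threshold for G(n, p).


Number of potential triangles: C(40, 3) = 9880.
Each occurs with probability p³ ≈ (0.075)³ ≈ 4.21875e-04.
By linearity: E[X] = C(40, 3)·p³ ≈ 9880 · 4.21875e-04 ≈ 4.168.
Here α = 1, so p = 3/n is exactly at the triangle threshold p ~ 1/n. Asymptotically E[X] → c³/6 = 3³/6 = 9/2 ≈ 4.500, a bounded constant. In this regime the triangle count is asymptotically Poisson(c³/6).

E[X] ≈ 4.168; in regime p = Θ(1/n^{1}) E[X] stays bounded (at the triangle threshold p ~ 1/n).


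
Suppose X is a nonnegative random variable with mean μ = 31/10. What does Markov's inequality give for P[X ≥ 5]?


μ = E[X] = 31/10, a = 5.
Markov: P[X ≥ 5] ≤ μ/a = (31/10)/5 = 31/50.
Numerically: ≈ 0.620.
(Since a = 5 > μ = 3.100, the bound 31/50 is < 1 and informative.)

P[X ≥ 5] ≤ 31/50 ≈ 0.620.


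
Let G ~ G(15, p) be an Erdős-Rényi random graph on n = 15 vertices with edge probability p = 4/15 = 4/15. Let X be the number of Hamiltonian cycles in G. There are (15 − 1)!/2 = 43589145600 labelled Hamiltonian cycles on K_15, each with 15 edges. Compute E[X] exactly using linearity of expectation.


K_15 has (15 − 1)!/2 = 43589145600 labelled Hamiltonian cycles.
For each such Hamiltonian cycle H, let X_H = 1 if all 15 edges of H are present in G. Then P[X_H = 1] = p^{15} = (4/15)^{15} = 1073741824/437893890380859375.
By linearity of expectation: E[X] = Σ_H E[X_H] = 43589145600 · p^{15} = 43589145600 · 1073741824/437893890380859375 = 7704277975826432/72081298828125.
Numerically: E[X] ≈ 107.

E[X] = 43589145600 · (4/15)^{15} = 7704277975826432/72081298828125 ≈ 107.


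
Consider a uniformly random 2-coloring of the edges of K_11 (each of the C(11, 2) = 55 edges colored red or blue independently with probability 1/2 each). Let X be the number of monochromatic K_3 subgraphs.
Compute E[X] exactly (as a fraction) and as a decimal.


Let X = Σ_S X_S over the C(11, 3) = 165 subsets S of size 3, where X_S = 1 if the K_3 on S is monochromatic.
For a fixed S, the K_3 on S has C(3, 2) = 3 edges. P[all 3 edges red] = (1/2)^3, and likewise for blue, so P[monochromatic] = 2·(1/2)^3 = 2^{1 − 3} = 1/4.
Summing: E[X] = C(11, 3) · 2^{1 − 3} = 165 · 1/4 = 165/4.
Numerically: E[X] ≈ 41.25000.

E[X] = C(11,3)·2^(1−C(3,2)) = 165/4 ≈ 41.25000.


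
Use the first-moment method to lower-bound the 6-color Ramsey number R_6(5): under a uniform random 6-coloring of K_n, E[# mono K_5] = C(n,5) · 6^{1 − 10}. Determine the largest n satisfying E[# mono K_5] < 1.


We need C(n, 5) · 6^{1 − 10} < 1, i.e. C(n, 5) < 6^{10 − 1} = 10077696.
Check values of n near the boundary:
  n = 66: C(66, 5) = 8936928; 8936928 < 10077696? YES
  n = 67: C(67, 5) = 9657648; 9657648 < 10077696? YES
  n = 68: C(68, 5) = 10424128; 10424128 < 10077696? NO
  n = 69: C(69, 5) = 11238513; 11238513 < 10077696? NO
The largest n with C(n, 5) < 10077696 is n = 67 (where E[X] = 67067/69984 ≈ 0.9583190). Hence R_6(5) > 67, i.e. R_6(5) ≥ 68.

Largest n = 67; hence R_6(5) > 67.


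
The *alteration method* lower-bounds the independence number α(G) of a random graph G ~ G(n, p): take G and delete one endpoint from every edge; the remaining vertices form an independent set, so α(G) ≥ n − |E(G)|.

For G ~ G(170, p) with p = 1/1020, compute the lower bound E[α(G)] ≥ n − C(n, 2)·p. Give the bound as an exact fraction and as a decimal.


E[|E(G)|] = C(170, 2)·p = 14365 · (1/1020) = 169/12.
E[α(G)] ≥ n − E[|E(G)|] = 170 − 169/12 = 1871/12.
Numerically: ≈ 155.91667.
(This is only a lower bound; the true E[α(G)] may be larger.)

E[α(G)] ≥ 1871/12 ≈ 155.91667.


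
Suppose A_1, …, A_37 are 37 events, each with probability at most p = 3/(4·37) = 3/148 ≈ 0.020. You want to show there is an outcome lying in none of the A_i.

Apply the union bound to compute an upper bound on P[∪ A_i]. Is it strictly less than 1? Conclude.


Union bound: P[∪_{i=1}^{37} A_i] ≤ Σ_i P[A_i] ≤ 37·p = 37·(3/148) = 3/4.
Numerically: 3/4 ≈ 0.750.
Is 3/4 < 1? YES.
Since P[∪ A_i] ≤ 3/4 < 1, the complement has P[∩ A_i^c] ≥ 1 − 3/4 = 1/4 > 0, so some outcome avoids every A_i.

37·p = 3/4 ≈ 0.750; existence CERTIFIED by the union bound.


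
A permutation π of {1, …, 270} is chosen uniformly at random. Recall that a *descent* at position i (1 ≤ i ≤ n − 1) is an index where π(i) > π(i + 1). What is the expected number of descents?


Write X = Σ X_I over i = 1, …, 269, with X_I the indicator of one descent.
There are 269 indicators.
For each fixed i, the pair (π(i), π(i+1)) is a uniformly random ordered pair of distinct values from {1, …, 270}; by symmetry P[π(i) > π(i+1)] = 1/2.
By linearity: E[X] = 269 · (1/2) = (270 − 1) · (1/2) = 269/2 ≈ 134.500.

E[X] = 269/2 = 134.500.


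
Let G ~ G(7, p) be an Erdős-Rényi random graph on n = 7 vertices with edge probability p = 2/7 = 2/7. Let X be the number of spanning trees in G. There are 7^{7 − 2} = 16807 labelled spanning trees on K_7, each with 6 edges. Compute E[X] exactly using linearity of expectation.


K_7 has 7^{7 − 2} = 16807 labelled spanning trees.
For each such spanning tree H, let X_H = 1 if all 6 edges of H are present in G. Then P[X_H = 1] = p^{6} = (2/7)^{6} = 64/117649.
Summing the indicators: E[X] = Σ_H E[X_H] = 16807 · p^{6} = 16807 · 64/117649 = 64/7.
Numerically: E[X] ≈ 9.143.

E[X] = 16807 · (2/7)^{6} = 64/7 ≈ 9.143.


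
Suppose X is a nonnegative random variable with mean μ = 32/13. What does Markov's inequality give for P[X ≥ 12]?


μ = E[X] = 32/13, a = 12.
Markov: P[X ≥ 12] ≤ μ/a = (32/13)/12 = 8/39.
Numerically: ≈ 0.205128.
(Since a = 12 > μ = 2.461538, the bound 8/39 is < 1 and informative.)

P[X ≥ 12] ≤ 8/39 ≈ 0.205128.


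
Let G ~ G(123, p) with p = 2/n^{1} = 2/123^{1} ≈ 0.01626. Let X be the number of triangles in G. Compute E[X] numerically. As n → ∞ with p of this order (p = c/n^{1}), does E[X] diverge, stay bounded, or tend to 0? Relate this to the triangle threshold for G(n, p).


Number of potential triangles: C(123, 3) = 302621.
Each occurs with probability p³ ≈ (0.01626)³ ≈ 4.2990713e-06.
By linearity: E[X] = C(123, 3)·p³ ≈ 302621 · 4.2990713e-06 ≈ 1.30099.
Here α = 1, so p = 2/n is exactly at the triangle threshold p ~ 1/n. Asymptotically E[X] → c³/6 = 2³/6 = 4/3 ≈ 1.33333, a bounded constant. In this regime the triangle count is asymptotically Poisson(c³/6).

E[X] ≈ 1.30099; in regime p = Θ(1/n^{1}) E[X] stays bounded (at the triangle threshold p ~ 1/n).


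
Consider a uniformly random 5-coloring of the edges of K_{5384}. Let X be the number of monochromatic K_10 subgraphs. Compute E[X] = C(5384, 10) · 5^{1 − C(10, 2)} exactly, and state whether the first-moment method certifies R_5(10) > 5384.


E[X] = C(5384, 10) · 5^{1 − 45} = 5593137120741932124090737609600 · 5^{−44} = 5593137120741932124090737609600/5684341886080801486968994140625.
As a reduced fraction: E[X] = 223725484829677284963629504384/227373675443232059478759765625 ≈ 0.984.
Is E[X] < 1? YES.
Since E[X] < 1, there exists a 5-coloring of K_{5384} with no monochromatic K_10; hence R_5(10) > 5384.

E[X] = 223725484829677284963629504384/227373675443232059478759765625 ≈ 0.984; E[X] < 1, so R_5(10) > 5384.


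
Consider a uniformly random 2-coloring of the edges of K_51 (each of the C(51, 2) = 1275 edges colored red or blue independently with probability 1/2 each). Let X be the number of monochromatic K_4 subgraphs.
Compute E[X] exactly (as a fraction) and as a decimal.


Let X = Σ_S X_S over the C(51, 4) = 249900 subsets S of size 4, where X_S = 1 if the K_4 on S is monochromatic.
For a fixed S, the K_4 on S has C(4, 2) = 6 edges. P[all 6 edges red] = (1/2)^6, and likewise for blue, so P[monochromatic] = 2·(1/2)^6 = 2^{1 − 6} = 1/32.
By linearity: E[X] = C(51, 4) · 2^{1 − 6} = 249900 · 1/32 = 62475/8.
Numerically: E[X] ≈ 7809.375.

E[X] = C(51,4)·2^(1−C(4,2)) = 62475/8 ≈ 7809.375.


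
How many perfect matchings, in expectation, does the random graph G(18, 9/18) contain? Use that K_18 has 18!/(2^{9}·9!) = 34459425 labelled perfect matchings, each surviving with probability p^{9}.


K_18 has 18!/(2^{9}·9!) = 34459425 labelled perfect matchings.
For each such perfect matching H, let X_H = 1 if all 9 edges of H are present in G. Then P[X_H = 1] = p^{9} = (1/2)^{9} = 1/512.
By linearity: E[X] = Σ_H E[X_H] = 34459425 · p^{9} = 34459425 · 1/512 = 34459425/512.
Numerically: E[X] ≈ 67303.6.

E[X] = 34459425 · (1/2)^{9} = 34459425/512 ≈ 67303.6.


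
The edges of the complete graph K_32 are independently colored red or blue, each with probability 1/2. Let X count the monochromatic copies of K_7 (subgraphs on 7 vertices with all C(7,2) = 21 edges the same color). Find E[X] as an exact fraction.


Let X = Σ_S X_S over the C(32, 7) = 3365856 subsets S of size 7, where X_S = 1 if the K_7 on S is monochromatic.
For a fixed S, the K_7 on S has C(7, 2) = 21 edges. P[all 21 edges red] = (1/2)^21, and likewise for blue, so P[monochromatic] = 2·(1/2)^21 = 2^{1 − 21} = 1/1048576.
By linearity of expectation: E[X] = C(32, 7) · 2^{1 − 21} = 3365856 · 1/1048576 = 105183/32768.
Numerically: E[X] ≈ 3.20993.

E[X] = C(32,7)·2^(1−C(7,2)) = 105183/32768 ≈ 3.20993.


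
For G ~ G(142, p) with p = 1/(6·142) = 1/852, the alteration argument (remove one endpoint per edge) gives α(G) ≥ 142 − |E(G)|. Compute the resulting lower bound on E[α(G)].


E[|E(G)|] = C(142, 2)·p = 10011 · (1/852) = 47/4.
E[α(G)] ≥ n − E[|E(G)|] = 142 − 47/4 = 521/4.
Numerically: ≈ 130.250000.
(This is only a lower bound; the true E[α(G)] may be larger.)

E[α(G)] ≥ 521/4 ≈ 130.250000.


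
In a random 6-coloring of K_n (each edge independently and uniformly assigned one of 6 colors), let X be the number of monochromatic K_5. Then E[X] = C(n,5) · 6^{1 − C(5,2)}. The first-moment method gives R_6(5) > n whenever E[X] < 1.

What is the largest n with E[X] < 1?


We need C(n, 5) · 6^{1 − 10} < 1, i.e. C(n, 5) < 6^{10 − 1} = 10077696.
Check values of n near the boundary:
  n = 66: C(66, 5) = 8936928; 8936928 < 10077696? YES
  n = 67: C(67, 5) = 9657648; 9657648 < 10077696? YES
  n = 68: C(68, 5) = 10424128; 10424128 < 10077696? NO
  n = 69: C(69, 5) = 11238513; 11238513 < 10077696? NO
  n = 70: C(70, 5) = 12103014; 12103014 < 10077696? NO
The largest n with C(n, 5) < 10077696 is n = 67 (where E[X] = 67067/69984 ≈ 0.9583190). Hence R_6(5) > 67, i.e. R_6(5) ≥ 68.

Largest n = 67; hence R_6(5) > 67.


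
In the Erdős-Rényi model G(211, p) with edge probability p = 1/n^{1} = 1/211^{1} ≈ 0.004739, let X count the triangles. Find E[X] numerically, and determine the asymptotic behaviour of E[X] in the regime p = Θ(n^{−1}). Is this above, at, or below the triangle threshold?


Number of potential triangles: C(211, 3) = 1543465.
Each occurs with probability p³ ≈ (0.004739)³ ≈ 1.064517e-07.
By linearity: E[X] = C(211, 3)·p³ ≈ 1543465 · 1.064517e-07 ≈ 0.1643.
Here α = 1, so p = 1/n is exactly at the triangle threshold p ~ 1/n. Asymptotically E[X] → c³/6 = 1³/6 = 1/6 ≈ 0.1667, a bounded constant. In this regime the triangle count is asymptotically Poisson(c³/6).

E[X] ≈ 0.1643; in regime p = Θ(1/n^{1}) E[X] stays bounded (at the triangle threshold p ~ 1/n).


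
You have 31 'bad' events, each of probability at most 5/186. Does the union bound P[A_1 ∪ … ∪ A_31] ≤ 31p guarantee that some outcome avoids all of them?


Union bound: P[∪_{i=1}^{31} A_i] ≤ Σ_i P[A_i] ≤ 31·p = 31·(5/186) = 5/6.
Numerically: 5/6 ≈ 0.8333333.
Is 5/6 < 1? YES.
Since P[∪ A_i] ≤ 5/6 < 1, the complement has P[∩ A_i^c] ≥ 1 − 5/6 = 1/6 > 0, so some outcome avoids every A_i.

31·p = 5/6 ≈ 0.8333333; existence CERTIFIED by the union bound.


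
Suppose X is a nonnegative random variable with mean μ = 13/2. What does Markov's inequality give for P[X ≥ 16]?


μ = E[X] = 13/2, a = 16.
Markov: P[X ≥ 16] ≤ μ/a = (13/2)/16 = 13/32.
Numerically: ≈ 0.4062.
(Since a = 16 > μ = 6.5000, the bound 13/32 is < 1 and informative.)

P[X ≥ 16] ≤ 13/32 ≈ 0.4062.


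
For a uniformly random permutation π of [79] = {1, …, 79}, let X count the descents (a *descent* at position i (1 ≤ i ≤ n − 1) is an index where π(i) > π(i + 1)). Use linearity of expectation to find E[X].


Write X = Σ X_I over i = 1, …, 78, with X_I the indicator of one descent.
There are 78 indicators.
For each fixed i, the pair (π(i), π(i+1)) is a uniformly random ordered pair of distinct values from {1, …, 79}; by symmetry P[π(i) > π(i+1)] = 1/2.
By linearity: E[X] = 78 · (1/2) = (79 − 1) · (1/2) = 39 ≈ 39.000.

E[X] = 39 = 39.000.


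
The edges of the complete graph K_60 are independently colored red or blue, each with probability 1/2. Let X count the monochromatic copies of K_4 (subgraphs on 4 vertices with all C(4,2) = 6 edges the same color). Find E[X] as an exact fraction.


Let X = Σ_S X_S over the C(60, 4) = 487635 subsets S of size 4, where X_S = 1 if the K_4 on S is monochromatic.
For a fixed S, the K_4 on S has C(4, 2) = 6 edges. P[all 6 edges red] = (1/2)^6, and likewise for blue, so P[monochromatic] = 2·(1/2)^6 = 2^{1 − 6} = 1/32.
Summing: E[X] = C(60, 4) · 2^{1 − 6} = 487635 · 1/32 = 487635/32.
Numerically: E[X] ≈ 15238.593750.

E[X] = C(60,4)·2^(1−C(4,2)) = 487635/32 ≈ 15238.593750.


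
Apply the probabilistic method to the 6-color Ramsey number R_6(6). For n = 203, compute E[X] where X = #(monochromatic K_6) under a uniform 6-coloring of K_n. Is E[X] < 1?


E[X] = C(203, 6) · 6^{1 − 15} = 90210944670 · 6^{−14} = 90210944670/78364164096.
As a reduced fraction: E[X] = 15035157445/13060694016 ≈ 1.151.
Is E[X] < 1? NO.
Since E[X] ≥ 1, the first-moment bound is inconclusive at n = 203; it does NOT by itself certify R_6(6) > 203.

E[X] = 15035157445/13060694016 ≈ 1.151; E[X] ≥ 1; first-moment method inconclusive here.


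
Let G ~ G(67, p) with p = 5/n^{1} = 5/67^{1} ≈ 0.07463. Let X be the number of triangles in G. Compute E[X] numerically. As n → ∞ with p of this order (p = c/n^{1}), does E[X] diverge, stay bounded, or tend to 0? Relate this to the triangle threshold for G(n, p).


Number of potential triangles: C(67, 3) = 47905.
Each occurs with probability p³ ≈ (0.07463)³ ≈ 4.156096e-04.
By linearity: E[X] = C(67, 3)·p³ ≈ 47905 · 4.156096e-04 ≈ 19.9098.
Here α = 1, so p = 5/n is exactly at the triangle threshold p ~ 1/n. Asymptotically E[X] → c³/6 = 5³/6 = 125/6 ≈ 20.8333, a bounded constant. In this regime the triangle count is asymptotically Poisson(c³/6).

E[X] ≈ 19.9098; in regime p = Θ(1/n^{1}) E[X] stays bounded (at the triangle threshold p ~ 1/n).


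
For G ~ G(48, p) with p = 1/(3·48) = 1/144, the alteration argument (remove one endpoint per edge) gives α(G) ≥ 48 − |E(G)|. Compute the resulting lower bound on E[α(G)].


E[|E(G)|] = C(48, 2)·p = 1128 · (1/144) = 47/6.
E[α(G)] ≥ n − E[|E(G)|] = 48 − 47/6 = 241/6.
Numerically: ≈ 40.167.
(This is only a lower bound; the true E[α(G)] may be larger.)

E[α(G)] ≥ 241/6 ≈ 40.167.


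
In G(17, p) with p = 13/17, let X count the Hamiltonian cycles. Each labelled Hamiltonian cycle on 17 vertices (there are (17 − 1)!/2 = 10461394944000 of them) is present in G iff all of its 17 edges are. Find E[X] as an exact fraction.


K_17 has (17 − 1)!/2 = 10461394944000 labelled Hamiltonian cycles.
For each such Hamiltonian cycle H, let X_H = 1 if all 17 edges of H are present in G. Then P[X_H = 1] = p^{17} = (13/17)^{17} = 8650415919381337933/827240261886336764177.
Summing the indicators: E[X] = Σ_H E[X_H] = 10461394944000 · p^{17} = 10461394944000 · 8650415919381337933/827240261886336764177 = 90495417362513040260241610752000/827240261886336764177.
Numerically: E[X] ≈ 1.094e+11.

E[X] = 10461394944000 · (13/17)^{17} = 90495417362513040260241610752000/827240261886336764177 ≈ 1.094e+11.


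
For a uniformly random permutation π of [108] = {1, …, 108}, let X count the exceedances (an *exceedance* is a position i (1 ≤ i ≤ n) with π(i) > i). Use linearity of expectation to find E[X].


Write X = Σ_{i=1}^{108} X_i, where X_i = 1_{π(i) > i}.
For each fixed i, π(i) is uniform over {1, …, 108} (marginal of a uniform permutation), so P[π(i) > i] = (n − i)/n. Summing: Σ_{i=1}^{108} (n − i)/n = (0 + 1 + … + 107)/108 = 108(108 − 1)/(2·108) = (108 − 1)/2.
Hence E[X] = Σ_{i=1}^{108} (108 − i)/108 = 107/2 ≈ 53.500.

E[X] = 107/2 = 53.500.


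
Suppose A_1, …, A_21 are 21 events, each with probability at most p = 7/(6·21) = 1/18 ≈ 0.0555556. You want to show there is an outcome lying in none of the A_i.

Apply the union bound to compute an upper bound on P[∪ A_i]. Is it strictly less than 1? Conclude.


Union bound: P[∪_{i=1}^{21} A_i] ≤ Σ_i P[A_i] ≤ 21·p = 21·(1/18) = 7/6.
Numerically: 7/6 ≈ 1.1666667.
Is 7/6 < 1? NO.
Since the bound 7/6 is ≥ 1, the union bound is uninformative here; it does NOT by itself certify existence.

21·p = 7/6 ≈ 1.1666667; existence NOT certified by the union bound.


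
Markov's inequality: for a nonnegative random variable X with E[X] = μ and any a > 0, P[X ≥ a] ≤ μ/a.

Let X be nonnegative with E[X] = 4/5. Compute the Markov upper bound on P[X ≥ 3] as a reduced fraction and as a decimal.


μ = E[X] = 4/5, a = 3.
Markov: P[X ≥ 3] ≤ μ/a = (4/5)/3 = 4/15.
Numerically: ≈ 0.26667.
(Since a = 3 > μ = 0.80000, the bound 4/15 is < 1 and informative.)

P[X ≥ 3] ≤ 4/15 ≈ 0.26667.


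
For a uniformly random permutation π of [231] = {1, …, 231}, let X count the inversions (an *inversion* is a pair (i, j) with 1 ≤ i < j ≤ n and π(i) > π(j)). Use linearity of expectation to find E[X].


Write X = Σ X_I over the C(231, 2) = 26565 pairs i < j, with X_I the indicator of one inversion.
There are 26565 indicators.
For each fixed pair i < j, the values π(i) and π(j) are two distinct elements of {1, …, 231} in uniformly random order; by symmetry P[π(i) > π(j)] = 1/2.
By linearity: E[X] = 26565 · (1/2) = C(231, 2) · (1/2) = 26565/2 = 26565/2 ≈ 13282.50000.

E[X] = 26565/2 = 13282.50000.


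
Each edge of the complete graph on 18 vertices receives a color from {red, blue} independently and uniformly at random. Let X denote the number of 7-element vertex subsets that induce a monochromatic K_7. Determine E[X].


Let X = Σ_S X_S over the C(18, 7) = 31824 subsets S of size 7, where X_S = 1 if the K_7 on S is monochromatic.
For a fixed S, the K_7 on S has C(7, 2) = 21 edges. P[all 21 edges red] = (1/2)^21, and likewise for blue, so P[monochromatic] = 2·(1/2)^21 = 2^{1 − 21} = 1/1048576.
Summing: E[X] = C(18, 7) · 2^{1 − 21} = 31824 · 1/1048576 = 1989/65536.
Numerically: E[X] ≈ 0.030350.

E[X] = C(18,7)·2^(1−C(7,2)) = 1989/65536 ≈ 0.030350.


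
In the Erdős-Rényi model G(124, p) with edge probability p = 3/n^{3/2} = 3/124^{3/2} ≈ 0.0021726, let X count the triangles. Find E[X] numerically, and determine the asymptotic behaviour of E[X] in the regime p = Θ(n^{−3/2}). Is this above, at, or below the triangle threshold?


Number of potential triangles: C(124, 3) = 310124.
Each occurs with probability p³ ≈ (0.0021726)³ ≈ 1.0255721e-08.
By linearity: E[X] = C(124, 3)·p³ ≈ 310124 · 1.0255721e-08 ≈ 0.00318.
Since α = 3/2 > 1, p = c/n^{3/2} = o(1/n) is below the triangle threshold p ~ 1/n. Asymptotically E[X] ~ (c³/6)·n^{3(1−α)} = (3³/6)·n^{-1.5} → 0, so by Markov's inequality G has no triangles w.h.p.

E[X] ≈ 0.00318; in regime p = Θ(1/n^{3/2}) E[X] tends to 0 (below the triangle threshold p ~ 1/n).


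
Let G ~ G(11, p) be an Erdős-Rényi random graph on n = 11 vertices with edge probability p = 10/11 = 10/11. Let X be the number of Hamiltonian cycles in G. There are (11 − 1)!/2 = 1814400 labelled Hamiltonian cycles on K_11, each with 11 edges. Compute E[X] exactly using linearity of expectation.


K_11 has (11 − 1)!/2 = 1814400 labelled Hamiltonian cycles.
For each such Hamiltonian cycle H, let X_H = 1 if all 11 edges of H are present in G. Then P[X_H = 1] = p^{11} = (10/11)^{11} = 100000000000/285311670611.
By linearity: E[X] = Σ_H E[X_H] = 1814400 · p^{11} = 1814400 · 100000000000/285311670611 = 181440000000000000/285311670611.
Numerically: E[X] ≈ 6.3594e+05.

E[X] = 1814400 · (10/11)^{11} = 181440000000000000/285311670611 ≈ 6.3594e+05.


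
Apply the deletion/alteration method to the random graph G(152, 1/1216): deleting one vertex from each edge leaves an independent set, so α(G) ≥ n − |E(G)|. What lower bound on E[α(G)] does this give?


E[|E(G)|] = C(152, 2)·p = 11476 · (1/1216) = 151/16.
E[α(G)] ≥ n − E[|E(G)|] = 152 − 151/16 = 2281/16.
Numerically: ≈ 142.562500.
(This is only a lower bound; the true E[α(G)] may be larger.)

E[α(G)] ≥ 2281/16 ≈ 142.562500.


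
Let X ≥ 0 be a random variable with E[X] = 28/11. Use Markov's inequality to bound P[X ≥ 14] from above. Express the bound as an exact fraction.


μ = E[X] = 28/11, a = 14.
Markov: P[X ≥ 14] ≤ μ/a = (28/11)/14 = 2/11.
Numerically: ≈ 0.181818.
(Since a = 14 > μ = 2.545455, the bound 2/11 is < 1 and informative.)

P[X ≥ 14] ≤ 2/11 ≈ 0.181818.


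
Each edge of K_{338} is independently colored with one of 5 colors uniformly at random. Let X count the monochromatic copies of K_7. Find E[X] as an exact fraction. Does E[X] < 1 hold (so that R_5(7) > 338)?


E[X] = C(338, 7) · 5^{1 − 21} = 93935323022736 · 5^{−20} = 93935323022736/95367431640625.
As a reduced fraction: E[X] = 93935323022736/95367431640625 ≈ 0.98498.
Is E[X] < 1? YES.
Since E[X] < 1, there exists a 5-coloring of K_{338} with no monochromatic K_7; hence R_5(7) > 338.

E[X] = 93935323022736/95367431640625 ≈ 0.98498; E[X] < 1, so R_5(7) > 338.


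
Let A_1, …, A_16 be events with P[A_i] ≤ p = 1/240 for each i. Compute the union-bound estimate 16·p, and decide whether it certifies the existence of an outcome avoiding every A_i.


Union bound: P[∪_{i=1}^{16} A_i] ≤ Σ_i P[A_i] ≤ 16·p = 16·(1/240) = 1/15.
Numerically: 1/15 ≈ 0.0666667.
Is 1/15 < 1? YES.
Since P[∪ A_i] ≤ 1/15 < 1, the complement has P[∩ A_i^c] ≥ 1 − 1/15 = 14/15 > 0, so some outcome avoids every A_i.

16·p = 1/15 ≈ 0.0666667; existence CERTIFIED by the union bound.


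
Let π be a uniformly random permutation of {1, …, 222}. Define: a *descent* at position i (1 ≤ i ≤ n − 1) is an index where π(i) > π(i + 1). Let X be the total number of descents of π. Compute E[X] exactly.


Write X = Σ X_I over i = 1, …, 221, with X_I the indicator of one descent.
There are 221 indicators.
For each fixed i, the pair (π(i), π(i+1)) is a uniformly random ordered pair of distinct values from {1, …, 222}; by symmetry P[π(i) > π(i+1)] = 1/2.
By linearity: E[X] = 221 · (1/2) = (222 − 1) · (1/2) = 221/2 ≈ 110.5000.

E[X] = 221/2 = 110.5000.


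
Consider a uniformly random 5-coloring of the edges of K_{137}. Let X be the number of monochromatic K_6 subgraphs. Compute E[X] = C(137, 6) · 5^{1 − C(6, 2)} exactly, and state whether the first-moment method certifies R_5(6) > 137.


E[X] = C(137, 6) · 5^{1 − 15} = 8218472724 · 5^{−14} = 8218472724/6103515625.
As a reduced fraction: E[X] = 8218472724/6103515625 ≈ 1.347.
Is E[X] < 1? NO.
Since E[X] ≥ 1, the first-moment bound is inconclusive at n = 137; it does NOT by itself certify R_5(6) > 137.

E[X] = 8218472724/6103515625 ≈ 1.347; E[X] ≥ 1; first-moment method inconclusive here.


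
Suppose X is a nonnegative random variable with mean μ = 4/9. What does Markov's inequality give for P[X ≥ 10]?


μ = E[X] = 4/9, a = 10.
Markov: P[X ≥ 10] ≤ μ/a = (4/9)/10 = 2/45.
Numerically: ≈ 0.0444.
(Since a = 10 > μ = 0.4444, the bound 2/45 is < 1 and informative.)

P[X ≥ 10] ≤ 2/45 ≈ 0.0444.


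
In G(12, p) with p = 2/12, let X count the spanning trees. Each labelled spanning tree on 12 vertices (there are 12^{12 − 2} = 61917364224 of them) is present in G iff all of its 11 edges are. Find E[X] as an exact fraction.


K_12 has 12^{12 − 2} = 61917364224 labelled spanning trees.
For each such spanning tree H, let X_H = 1 if all 11 edges of H are present in G. Then P[X_H = 1] = p^{11} = (1/6)^{11} = 1/362797056.
By linearity: E[X] = Σ_H E[X_H] = 61917364224 · p^{11} = 61917364224 · 1/362797056 = 512/3.
Numerically: E[X] ≈ 170.7.

E[X] = 61917364224 · (1/6)^{11} = 512/3 ≈ 170.7.


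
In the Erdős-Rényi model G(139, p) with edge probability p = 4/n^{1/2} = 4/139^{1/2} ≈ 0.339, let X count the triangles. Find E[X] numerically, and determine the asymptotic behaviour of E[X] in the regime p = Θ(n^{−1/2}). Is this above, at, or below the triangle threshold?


Number of potential triangles: C(139, 3) = 437989.
Each occurs with probability p³ ≈ (0.339)³ ≈ 3.90533e-02.
By linearity: E[X] = C(139, 3)·p³ ≈ 437989 · 3.90533e-02 ≈ 17104.917.
Since α = 1/2 < 1, p = c/n^{1/2} ≫ 1/n is above the triangle threshold p ~ 1/n. Asymptotically E[X] ~ (c³/6)·n^{3(1−α)} = (4³/6)·n^{1.5} → ∞; triangles are abundant w.h.p.

E[X] ≈ 17104.917; in regime p = Θ(1/n^{1/2}) E[X] diverges (above the triangle threshold p ~ 1/n).


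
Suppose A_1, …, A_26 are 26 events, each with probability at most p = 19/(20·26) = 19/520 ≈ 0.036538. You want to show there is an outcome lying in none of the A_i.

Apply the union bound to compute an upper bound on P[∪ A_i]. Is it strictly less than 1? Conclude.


Union bound: P[∪_{i=1}^{26} A_i] ≤ Σ_i P[A_i] ≤ 26·p = 26·(19/520) = 19/20.
Numerically: 19/20 ≈ 0.950000.
Is 19/20 < 1? YES.
Since P[∪ A_i] ≤ 19/20 < 1, the complement has P[∩ A_i^c] ≥ 1 − 19/20 = 1/20 > 0, so some outcome avoids every A_i.

26·p = 19/20 ≈ 0.950000; existence CERTIFIED by the union bound.


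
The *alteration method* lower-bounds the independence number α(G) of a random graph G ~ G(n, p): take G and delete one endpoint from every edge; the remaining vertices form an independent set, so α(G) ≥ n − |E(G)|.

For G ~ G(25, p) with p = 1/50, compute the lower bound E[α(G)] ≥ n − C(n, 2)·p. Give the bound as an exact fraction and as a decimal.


E[|E(G)|] = C(25, 2)·p = 300 · (1/50) = 6.
E[α(G)] ≥ n − E[|E(G)|] = 25 − 6 = 19.
Numerically: ≈ 19.000000.
(This is only a lower bound; the true E[α(G)] may be larger.)

E[α(G)] ≥ 19 ≈ 19.000000.


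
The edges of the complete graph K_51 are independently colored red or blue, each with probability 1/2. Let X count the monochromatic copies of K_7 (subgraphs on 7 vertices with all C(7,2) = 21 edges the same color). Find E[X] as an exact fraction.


Let X = Σ_S X_S over the C(51, 7) = 115775100 subsets S of size 7, where X_S = 1 if the K_7 on S is monochromatic.
For a fixed S, the K_7 on S has C(7, 2) = 21 edges. P[all 21 edges red] = (1/2)^21, and likewise for blue, so P[monochromatic] = 2·(1/2)^21 = 2^{1 − 21} = 1/1048576.
By linearity of expectation: E[X] = C(51, 7) · 2^{1 − 21} = 115775100 · 1/1048576 = 28943775/262144.
Numerically: E[X] ≈ 110.411739.

E[X] = C(51,7)·2^(1−C(7,2)) = 28943775/262144 ≈ 110.411739.


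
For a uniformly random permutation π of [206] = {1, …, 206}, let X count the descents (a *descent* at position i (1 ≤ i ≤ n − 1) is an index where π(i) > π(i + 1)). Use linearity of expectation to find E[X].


Write X = Σ X_I over i = 1, …, 205, with X_I the indicator of one descent.
There are 205 indicators.
For each fixed i, the pair (π(i), π(i+1)) is a uniformly random ordered pair of distinct values from {1, …, 206}; by symmetry P[π(i) > π(i+1)] = 1/2.
By linearity: E[X] = 205 · (1/2) = (206 − 1) · (1/2) = 205/2 ≈ 102.50000.

E[X] = 205/2 = 102.50000.


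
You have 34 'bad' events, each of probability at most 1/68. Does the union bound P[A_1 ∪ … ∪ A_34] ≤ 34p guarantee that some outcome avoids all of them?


Union bound: P[∪_{i=1}^{34} A_i] ≤ Σ_i P[A_i] ≤ 34·p = 34·(1/68) = 1/2.
Numerically: 1/2 ≈ 0.5000.
Is 1/2 < 1? YES.
Since P[∪ A_i] ≤ 1/2 < 1, the complement has P[∩ A_i^c] ≥ 1 − 1/2 = 1/2 > 0, so some outcome avoids every A_i.

34·p = 1/2 ≈ 0.5000; existence CERTIFIED by the union bound.


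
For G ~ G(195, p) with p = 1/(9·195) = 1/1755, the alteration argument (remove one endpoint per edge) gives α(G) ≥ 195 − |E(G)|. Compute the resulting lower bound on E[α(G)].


E[|E(G)|] = C(195, 2)·p = 18915 · (1/1755) = 97/9.
E[α(G)] ≥ n − E[|E(G)|] = 195 − 97/9 = 1658/9.
Numerically: ≈ 184.222222.
(This is only a lower bound; the true E[α(G)] may be larger.)

E[α(G)] ≥ 1658/9 ≈ 184.222222.


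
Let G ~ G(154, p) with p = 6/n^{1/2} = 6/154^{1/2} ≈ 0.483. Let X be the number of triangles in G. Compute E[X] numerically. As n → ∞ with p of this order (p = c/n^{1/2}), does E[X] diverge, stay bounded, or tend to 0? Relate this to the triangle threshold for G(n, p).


Number of potential triangles: C(154, 3) = 596904.
Each occurs with probability p³ ≈ (0.483)³ ≈ 1.13025e-01.
By linearity: E[X] = C(154, 3)·p³ ≈ 596904 · 1.13025e-01 ≈ 67464.788.
Since α = 1/2 < 1, p = c/n^{1/2} ≫ 1/n is above the triangle threshold p ~ 1/n. Asymptotically E[X] ~ (c³/6)·n^{3(1−α)} = (6³/6)·n^{1.5} → ∞; triangles are abundant w.h.p.

E[X] ≈ 67464.788; in regime p = Θ(1/n^{1/2}) E[X] diverges (above the triangle threshold p ~ 1/n).


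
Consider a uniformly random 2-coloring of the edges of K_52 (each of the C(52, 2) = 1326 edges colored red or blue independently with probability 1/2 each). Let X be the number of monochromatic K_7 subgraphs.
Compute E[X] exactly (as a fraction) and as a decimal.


Let X = Σ_S X_S over the C(52, 7) = 133784560 subsets S of size 7, where X_S = 1 if the K_7 on S is monochromatic.
For a fixed S, the K_7 on S has C(7, 2) = 21 edges. P[all 21 edges red] = (1/2)^21, and likewise for blue, so P[monochromatic] = 2·(1/2)^21 = 2^{1 − 21} = 1/1048576.
Summing: E[X] = C(52, 7) · 2^{1 − 21} = 133784560 · 1/1048576 = 8361535/65536.
Numerically: E[X] ≈ 127.5869.

E[X] = C(52,7)·2^(1−C(7,2)) = 8361535/65536 ≈ 127.5869.


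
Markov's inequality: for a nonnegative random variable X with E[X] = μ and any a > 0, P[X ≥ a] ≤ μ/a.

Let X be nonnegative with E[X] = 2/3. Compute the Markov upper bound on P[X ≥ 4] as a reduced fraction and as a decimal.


μ = E[X] = 2/3, a = 4.
Markov: P[X ≥ 4] ≤ μ/a = (2/3)/4 = 1/6.
Numerically: ≈ 0.16667.
(Since a = 4 > μ = 0.66667, the bound 1/6 is < 1 and informative.)

P[X ≥ 4] ≤ 1/6 ≈ 0.16667.
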